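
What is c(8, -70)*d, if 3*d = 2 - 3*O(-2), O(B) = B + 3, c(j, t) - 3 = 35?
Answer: -38/3 ≈ -12.667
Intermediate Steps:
c(j, t) = 38 (c(j, t) = 3 + 35 = 38)
O(B) = 3 + B
d = -⅓ (d = (2 - 3*(3 - 2))/3 = (2 - 3*1)/3 = (2 - 3)/3 = (⅓)*(-1) = -⅓ ≈ -0.33333)
c(8, -70)*d = 38*(-⅓) = -38/3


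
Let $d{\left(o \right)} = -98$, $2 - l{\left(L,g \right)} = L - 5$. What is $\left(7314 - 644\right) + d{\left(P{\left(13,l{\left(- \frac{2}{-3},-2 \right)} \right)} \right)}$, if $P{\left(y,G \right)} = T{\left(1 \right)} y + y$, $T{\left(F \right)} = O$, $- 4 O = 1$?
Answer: $6572$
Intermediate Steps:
$O = - \frac{1}{4}$ ($O = \left(- \frac{1}{4}\right) 1 = - \frac{1}{4} \approx -0.25$)
$T{\left(F \right)} = - \frac{1}{4}$
$l{\left(L,g \right)} = 7 - L$ ($l{\left(L,g \right)} = 2 - \left(L - 5\right) = 2 - \left(-5 + L\right) = 7 - L$)
$P{\left(y,G \right)} = \frac{3 y}{4}$ ($P{\left(y,G \right)} = - \frac{y}{4} + y = \frac{3 y}{4}$)
$\left(7314 - 644\right) + d{\left(P{\left(13,l{\left(- \frac{2}{-3},-2 \right)} \right)} \right)} = \left(7314 - 644\right) - 98 = 6670 - 98 = 6572$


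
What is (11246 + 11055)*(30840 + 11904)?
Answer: 953233944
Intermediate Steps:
(11246 + 11055)*(30840 + 11904) = 22301*42744 = 953233944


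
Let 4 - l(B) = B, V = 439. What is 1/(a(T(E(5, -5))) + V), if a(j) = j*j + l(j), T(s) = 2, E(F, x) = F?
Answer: 1/445 ≈ 0.0022472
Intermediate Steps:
l(B) = 4 - B
a(j) = 4 + j² - j (a(j) = j*j + (4 - j) = j² + (4 - j) = 4 + j² - j)
1/(a(T(E(5, -5))) + V) = 1/((4 + 2² - 1*2) + 439) = 1/((4 + 4 - 2) + 439) = 1/(6 + 439) = 1/445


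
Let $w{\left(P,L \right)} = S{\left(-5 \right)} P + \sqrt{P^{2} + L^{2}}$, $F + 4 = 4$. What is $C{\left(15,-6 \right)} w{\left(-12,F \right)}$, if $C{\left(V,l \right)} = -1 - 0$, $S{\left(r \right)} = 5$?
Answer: $48$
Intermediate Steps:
$F = 0$ ($F = -4 + 4 = 0$)
$C{\left(V,l \right)} = -1$ ($C{\left(V,l \right)} = -1 + 0 = -1$)
$w{\left(P,L \right)} = \sqrt{L^{2} + P^{2}} + 5 P$ ($w{\left(P,L \right)} = 5 P + \sqrt{P^{2} + L^{2}} = 5 P + \sqrt{L^{2} + P^{2}} = \sqrt{L^{2} + P^{2}} + 5 P$)
$C{\left(15,-6 \right)} w{\left(-12,F \right)} = - (\sqrt{0^{2} + \left(-12\right)^{2}} + 5 \left(-12\right)) = - (\sqrt{0 + 144} - 60) = - (\sqrt{144} - 60) = - (12 - 60) = \left(-1\right) \left(-48\right) = 48$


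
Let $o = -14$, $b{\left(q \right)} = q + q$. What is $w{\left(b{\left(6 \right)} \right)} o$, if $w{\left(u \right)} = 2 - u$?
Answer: $140$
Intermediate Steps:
$b{\left(q \right)} = 2 q$
$w{\left(b{\left(6 \right)} \right)} o = \left(2 - 2 \cdot 6\right) \left(-14\right) = \left(2 - 12\right) \left(-14\right) = \left(-10\right) \left(-14\right) = 140$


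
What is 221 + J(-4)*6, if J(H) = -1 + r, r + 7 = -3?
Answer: 155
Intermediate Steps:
r = -10 (r = -7 - 3 = -10)
J(H) = -11 (J(H) = -1 - 10 = -11)
221 + J(-4)*6 = 221 - 11*6 = 221 - 66 = 155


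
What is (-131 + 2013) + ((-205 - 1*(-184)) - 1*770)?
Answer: 1091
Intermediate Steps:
(-131 + 2013) + ((-205 - 1*(-184)) - 1*770) = 1882 + ((-205 + 184) - 770) = 1882 + (-21 - 770) = 1882 - 791 = 1091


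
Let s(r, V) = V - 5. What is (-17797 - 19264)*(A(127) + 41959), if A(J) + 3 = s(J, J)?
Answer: -1559452758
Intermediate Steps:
s(r, V) = -5 + V
A(J) = -8 + J (A(J) = -3 + (-5 + J) = -8 + J)
(-17797 - 19264)*(A(127) + 41959) = (-17797 - 19264)*((-8 + 127) + 41959) = -37061*(119 + 41959) = -37061*42078 = -1559452758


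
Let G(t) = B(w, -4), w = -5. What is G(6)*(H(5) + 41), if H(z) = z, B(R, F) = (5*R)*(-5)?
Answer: 5750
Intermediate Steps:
B(R, F) = -25*R
G(t) = 125 (G(t) = -25*(-5) = 125)
G(6)*(H(5) + 41) = 125*(5 + 41) = 125*46 = 5750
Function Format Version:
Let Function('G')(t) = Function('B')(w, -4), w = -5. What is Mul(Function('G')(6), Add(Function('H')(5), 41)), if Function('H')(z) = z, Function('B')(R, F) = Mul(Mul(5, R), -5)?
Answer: 5750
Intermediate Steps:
Function('B')(R, F) = Mul(-25, R)
Function('G')(t) = 125 (Function('G')(t) = Mul(-25, -5) = 125)
Mul(Function('G')(6), Add(Function('H')(5), 41)) = Mul(125, Add(5, 41)) = Mul(125, 46) = 5750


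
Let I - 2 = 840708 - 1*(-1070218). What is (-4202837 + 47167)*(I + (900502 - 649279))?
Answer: -8985186046170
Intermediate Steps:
I = 1910928 (I = 2 + (840708 - 1*(-1070218)) = 2 + (840708 + 1070218) = 2 + 1910926 = 1910928)
(-4202837 + 47167)*(I + (900502 - 649279)) = (-4202837 + 47167)*(1910928 + (900502 - 649279)) = -4155670*(1910928 + 251223) = -4155670*2162151 = -8985186046170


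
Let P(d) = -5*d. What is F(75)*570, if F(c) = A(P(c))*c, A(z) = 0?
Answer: 0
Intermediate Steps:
F(c) = 0 (F(c) = 0*c = 0)
F(75)*570 = 0*570 = 0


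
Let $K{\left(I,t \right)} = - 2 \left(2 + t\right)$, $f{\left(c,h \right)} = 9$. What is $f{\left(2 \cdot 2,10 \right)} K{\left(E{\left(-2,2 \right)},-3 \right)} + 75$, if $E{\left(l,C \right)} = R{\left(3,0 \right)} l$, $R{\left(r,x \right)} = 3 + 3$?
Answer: $93$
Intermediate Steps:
$R{\left(r,x \right)} = 6$
$E{\left(l,C \right)} = 6 l$
$K{\left(I,t \right)} = -4 - 2 t$
$f{\left(2 \cdot 2,10 \right)} K{\left(E{\left(-2,2 \right)},-3 \right)} + 75 = 9 \left(-4 - -6\right) + 75 = 9 \left(-4 + 6\right) + 75 = 9 \cdot 2 + 75 = 18 + 75 = 93$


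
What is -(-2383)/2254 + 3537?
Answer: 7974781/2254 ≈ 3538.1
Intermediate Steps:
-(-2383)/2254 + 3537 = -1*(-2383/2254) + 3537 = 2383/2254 + 3537 = 7974781/2254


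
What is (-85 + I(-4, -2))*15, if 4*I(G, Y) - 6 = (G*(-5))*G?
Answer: -3105/2 ≈ -1552.5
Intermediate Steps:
I(G, Y) = 3/2 - 5*G²/4 (I(G, Y) = 3/2 + ((G*(-5))*G)/4 = 3/2 + ((-5*G)*G)/4 = 3/2 + (-5*G²)/4 = 3/2 - 5*G²/4)
(-85 + I(-4, -2))*15 = (-85 + (3/2 - 5/4*(-4)²))*15 = (-85 + (3/2 - 5/4*16))*15 = (-85 + (3/2 - 20))*15 = (-85 - 37/2)*15 = -207/2*15 = -3105/2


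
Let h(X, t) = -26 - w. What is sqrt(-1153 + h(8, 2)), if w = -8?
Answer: I*sqrt(1171) ≈ 34.22*I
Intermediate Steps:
h(X, t) = -18 (h(X, t) = -26 - 1*(-8) = -26 + 8 = -18)
sqrt(-1153 + h(8, 2)) = sqrt(-1153 - 18) = sqrt(-1171) = I*sqrt(1171)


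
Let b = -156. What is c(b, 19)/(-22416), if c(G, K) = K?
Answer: -19/22416 ≈ -0.00084761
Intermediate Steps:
c(b, 19)/(-22416) = 19/(-22416) = 19*(-1/22416) = -19/22416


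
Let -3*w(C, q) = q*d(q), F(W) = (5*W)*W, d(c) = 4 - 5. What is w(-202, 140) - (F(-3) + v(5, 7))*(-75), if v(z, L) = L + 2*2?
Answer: 12740/3 ≈ 4246.7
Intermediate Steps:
v(z, L) = 4 + L (v(z, L) = L + 4 = 4 + L)
d(c) = -1
F(W) = 5*W²
w(C, q) = q/3 (w(C, q) = -q*(-1)/3 = -(-1)*q/3 = q/3)
w(-202, 140) - (F(-3) + v(5, 7))*(-75) = (⅓)*140 - (5*(-3)² + (4 + 7))*(-75) = 140/3 - (5*9 + 11)*(-75) = 140/3 - (45 + 11)*(-75) = 140/3 - 56*(-75) = 140/3 - 1*(-4200) = 140/3 + 4200 = 12740/3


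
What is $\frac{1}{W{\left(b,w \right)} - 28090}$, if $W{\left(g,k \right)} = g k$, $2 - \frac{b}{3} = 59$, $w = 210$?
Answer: $- \frac{1}{64000} \approx -1.5625 \cdot 10^{-5}$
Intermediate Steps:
$b = -171$ ($b = 6 - 177 = -171$)
$\frac{1}{W{\left(b,w \right)} - 28090} = \frac{1}{\left(-171\right) 210 - 28090} = \frac{1}{-35910 - 28090} = \frac{1}{-64000} = - \frac{1}{64000}$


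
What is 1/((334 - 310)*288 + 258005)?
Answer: 1/264917 ≈ 3.7748e-6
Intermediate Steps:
1/((334 - 310)*288 + 258005) = 1/(24*288 + 258005) = 1/(6912 + 258005) = 1/264917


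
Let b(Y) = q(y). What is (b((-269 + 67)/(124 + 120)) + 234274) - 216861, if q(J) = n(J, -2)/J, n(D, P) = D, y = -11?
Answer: 17414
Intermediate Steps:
q(J) = 1 (q(J) = J/J = 1)
b(Y) = 1
(b((-269 + 67)/(124 + 120)) + 234274) - 216861 = (1 + 234274) - 216861 = 234275 - 216861 = 17414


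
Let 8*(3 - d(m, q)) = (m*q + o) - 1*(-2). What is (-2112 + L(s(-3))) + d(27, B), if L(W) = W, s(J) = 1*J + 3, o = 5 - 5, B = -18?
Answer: -4097/2 ≈ -2048.5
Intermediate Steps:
o = 0
s(J) = 3 + J (s(J) = J + 3 = 3 + J)
d(m, q) = 11/4 - m*q/8 (d(m, q) = 3 - ((m*q + 0) - 1*(-2))/8 = 3 - (m*q + 2)/8 = 3 - (2 + m*q)/8 = 3 + (-¼ - m*q/8) = 11/4 - m*q/8)
(-2112 + L(s(-3))) + d(27, B) = (-2112 + (3 - 3)) + (11/4 - ⅛*27*(-18)) = (-2112 + 0) + (11/4 + 243/4) = -2112 + 127/2 = -4097/2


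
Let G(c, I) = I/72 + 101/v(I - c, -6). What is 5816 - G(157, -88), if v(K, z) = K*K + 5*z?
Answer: 3141037316/539955 ≈ 5817.2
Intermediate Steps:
v(K, z) = K² + 5*z
G(c, I) = 101/(-30 + (I - c)²) + I/72 (G(c, I) = I/72 + 101/((I - c)² + 5*(-6)) = I*(1/72) + 101/((I - c)² - 30) = I/72 + 101/(-30 + (I - c)²) = 101/(-30 + (I - c)²) + I/72)
5816 - G(157, -88) = 5816 - (7272 - 88*(-30 + (-88 - 1*157)²))/(72*(-30 + (-88 - 1*157)²)) = 5816 - (7272 - 88*(-30 + (-88 - 157)²))/(72*(-30 + (-88 - 157)²)) = 5816 - (7272 - 88*(-30 + (-245)²))/(72*(-30 + (-245)²)) = 5816 - (7272 - 88*(-30 + 60025))/(72*(-30 + 60025)) = 5816 - (7272 - 88*59995)/(72*59995) = 5816 - (7272 - 5279560)/(72*59995) = 5816 - (-5272288)/(72*59995) = 5816 - 1*(-659036/539955) = 5816 + 659036/539955 = 3141037316/539955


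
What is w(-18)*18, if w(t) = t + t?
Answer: -648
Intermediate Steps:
w(t) = 2*t
w(-18)*18 = (2*(-18))*18 = -36*18 = -648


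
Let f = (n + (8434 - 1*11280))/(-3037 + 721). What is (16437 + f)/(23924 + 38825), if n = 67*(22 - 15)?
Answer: 38070469/145326684 ≈ 0.26196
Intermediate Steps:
n = 469 (n = 67*7 = 469)
f = 2377/2316 (f = (469 + (8434 - 1*11280))/(-3037 + 721) = (469 + (8434 - 11280))/(-2316) = (469 - 2846)*(-1/2316) = -2377*(-1/2316) = 2377/2316 ≈ 1.0263)
(16437 + f)/(23924 + 38825) = (16437 + 2377/2316)/(23924 + 38825) = (38070469/2316)/62749 = (38070469/2316)*(1/62749) = 38070469/145326684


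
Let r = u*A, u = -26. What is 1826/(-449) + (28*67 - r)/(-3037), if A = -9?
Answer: -6282820/1363613 ≈ -4.6075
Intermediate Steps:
r = 234 (r = -26*(-9) = 234)
1826/(-449) + (28*67 - r)/(-3037) = 1826/(-449) + (28*67 - 1*234)/(-3037) = 1826*(-1/449) + (1876 - 234)*(-1/3037) = -1826/449 + 1642*(-1/3037) = -1826/449 - 1642/3037 = -6282820/1363613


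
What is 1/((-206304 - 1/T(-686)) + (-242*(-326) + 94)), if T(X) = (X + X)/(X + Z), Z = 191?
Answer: -1372/174680791 ≈ -7.8543e-6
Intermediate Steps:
T(X) = 2*X/(191 + X) (T(X) = (X + X)/(X + 191) = (2*X)/(191 + X) = 2*X/(191 + X))
1/((-206304 - 1/T(-686)) + (-242*(-326) + 94)) = 1/((-206304 - 1/(2*(-686)/(191 - 686))) + (-242*(-326) + 94)) = 1/((-206304 - 1/(2*(-686)/(-495))) + (78892 + 94)) = 1/((-206304 - 1/(2*(-686)*(-1/495))) + 78986) = 1/((-206304 - 1/1372/495) + 78986) = 1/((-206304 - 1*495/1372) + 78986) = 1/((-206304 - 495/1372) + 78986) = 1/(-283049583/1372 + 78986) = 1/(-174680791/1372) = -1372/174680791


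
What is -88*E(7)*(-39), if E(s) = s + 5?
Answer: 41184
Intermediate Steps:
E(s) = 5 + s
-88*E(7)*(-39) = -88*(5 + 7)*(-39) = -88*12*(-39) = -1056*(-39) = 41184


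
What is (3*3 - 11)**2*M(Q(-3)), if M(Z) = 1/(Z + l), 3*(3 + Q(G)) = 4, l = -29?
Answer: -3/23 ≈ -0.13043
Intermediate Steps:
Q(G) = -5/3 (Q(G) = -3 + (1/3)*4 = -3 + 4/3 = -5/3)
M(Z) = 1/(-29 + Z) (M(Z) = 1/(Z - 29) = 1/(-29 + Z))
(3*3 - 11)**2*M(Q(-3)) = (3*3 - 11)**2/(-29 - 5/3) = (9 - 11)**2/(-92/3) = (-2)**2*(-3/92) = 4*(-3/92) = -3/23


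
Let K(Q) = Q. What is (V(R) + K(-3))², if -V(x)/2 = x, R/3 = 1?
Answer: 81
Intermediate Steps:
R = 3 (R = 3*1 = 3)
V(x) = -2*x
(V(R) + K(-3))² = (-2*3 - 3)² = (-6 - 3)² = (-9)² = 81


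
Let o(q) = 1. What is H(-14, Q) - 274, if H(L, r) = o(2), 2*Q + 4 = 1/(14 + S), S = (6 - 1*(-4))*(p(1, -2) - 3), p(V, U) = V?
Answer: -273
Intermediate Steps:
S = -20 (S = (6 - 1*(-4))*(1 - 3) = (6 + 4)*(-2) = 10*(-2) = -20)
Q = -25/12 (Q = -2 + 1/(2*(14 - 20)) = -2 + (½)/(-6) = -2 + (½)*(-⅙) = -2 - 1/12 = -25/12 ≈ -2.0833)
H(L, r) = 1
H(-14, Q) - 274 = 1 - 274 = -273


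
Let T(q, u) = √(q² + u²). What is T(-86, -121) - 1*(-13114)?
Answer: 13114 + √22037 ≈ 13262.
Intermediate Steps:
T(-86, -121) - 1*(-13114) = √((-86)² + (-121)²) - 1*(-13114) = √(7396 + 14641) + 13114 = √22037 + 13114 = 13114 + √22037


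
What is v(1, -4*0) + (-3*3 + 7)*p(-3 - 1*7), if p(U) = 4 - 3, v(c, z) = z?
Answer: -2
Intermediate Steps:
p(U) = 1
v(1, -4*0) + (-3*3 + 7)*p(-3 - 1*7) = -4*0 + (-3*3 + 7)*1 = 0 + (-9 + 7)*1 = 0 - 2*1 = 0 - 2 = -2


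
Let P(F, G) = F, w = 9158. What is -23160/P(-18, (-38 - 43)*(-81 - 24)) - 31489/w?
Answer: 35255413/27474 ≈ 1283.2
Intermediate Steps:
-23160/P(-18, (-38 - 43)*(-81 - 24)) - 31489/w = -23160/(-18) - 31489/9158 = -23160*(-1/18) - 31489*1/9158 = 3860/3 - 31489/9158 = 35255413/27474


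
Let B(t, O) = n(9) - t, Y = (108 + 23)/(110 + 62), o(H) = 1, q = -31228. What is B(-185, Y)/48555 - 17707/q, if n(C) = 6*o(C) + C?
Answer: 173201797/303255108 ≈ 0.57114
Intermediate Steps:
Y = 131/172 ≈ 0.76163
n(C) = 6 + C (n(C) = 6*1 + C = 6 + C)
B(t, O) = 15 - t (B(t, O) = (6 + 9) - t = 15 - t)
B(-185, Y)/48555 - 17707/q = (15 - 1*(-185))/48555 - 17707/(-31228) = (15 + 185)*(1/48555) - 17707*(-1/31228) = 200*(1/48555) + 17707/31228 = 40/9711 + 17707/31228 = 173201797/303255108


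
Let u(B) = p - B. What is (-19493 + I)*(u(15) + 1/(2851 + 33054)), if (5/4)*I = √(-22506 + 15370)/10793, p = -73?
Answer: 61590843027/35905 - 50554224*I*√446/1937613325 ≈ 1.7154e+6 - 0.55101*I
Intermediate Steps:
u(B) = -73 - B
I = 16*I*√446/53965 (I = 4*(√(-22506 + 15370)/10793)/5 = 4*(√(-7136)*(1/10793))/5 = 4*((4*I*√446)*(1/10793))/5 = 4*(4*I*√446/10793)/5 = 16*I*√446/53965 ≈ 0.0062615*I)
(-19493 + I)*(u(15) + 1/(2851 + 33054)) = (-19493 + 16*I*√446/53965)*((-73 - 1*15) + 1/(2851 + 33054)) = (-19493 + 16*I*√446/53965)*((-73 - 15) + 1/35905) = (-19493 + 16*I*√446/53965)*(-88 + 1/35905) = (-19493 + 16*I*√446/53965)*(-3159639/35905) = 61590843027/35905 - 50554224*I*√446/1937613325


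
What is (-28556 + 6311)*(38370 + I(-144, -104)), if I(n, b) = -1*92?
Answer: -851494110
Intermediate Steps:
I(n, b) = -92
(-28556 + 6311)*(38370 + I(-144, -104)) = (-28556 + 6311)*(38370 - 92) = -22245*38278 = -851494110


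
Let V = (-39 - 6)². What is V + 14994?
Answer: 17019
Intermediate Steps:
V = 2025 (V = (-45)² = 2025)
V + 14994 = 2025 + 14994 = 17019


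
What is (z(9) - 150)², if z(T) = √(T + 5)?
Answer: (150 - √14)² ≈ 21392.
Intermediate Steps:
z(T) = √(5 + T)
(z(9) - 150)² = (√(5 + 9) - 150)² = (√14 - 150)² = (-150 + √14)²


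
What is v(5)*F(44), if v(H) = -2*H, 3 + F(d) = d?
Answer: -410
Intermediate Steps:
F(d) = -3 + d
v(5)*F(44) = (-2*5)*(-3 + 44) = -10*41 = -410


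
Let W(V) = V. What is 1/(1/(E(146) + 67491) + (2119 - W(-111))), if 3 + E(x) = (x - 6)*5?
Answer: 68188/152059241 ≈ 0.00044843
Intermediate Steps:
E(x) = -33 + 5*x (E(x) = -3 + (x - 6)*5 = -3 + (-6 + x)*5 = -3 + (-30 + 5*x) = -33 + 5*x)
1/(1/(E(146) + 67491) + (2119 - W(-111))) = 1/(1/((-33 + 5*146) + 67491) + (2119 - 1*(-111))) = 1/(1/((-33 + 730) + 67491) + (2119 + 111)) = 1/(1/(697 + 67491) + 2230) = 1/(1/68188 + 2230) = 1/(152059241/68188) = 68188/152059241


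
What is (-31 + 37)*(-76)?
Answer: -456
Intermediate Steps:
(-31 + 37)*(-76) = 6*(-76) = -456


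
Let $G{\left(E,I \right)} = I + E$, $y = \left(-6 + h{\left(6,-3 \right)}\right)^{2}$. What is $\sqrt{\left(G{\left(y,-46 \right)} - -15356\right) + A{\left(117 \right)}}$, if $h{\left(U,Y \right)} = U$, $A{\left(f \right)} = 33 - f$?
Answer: $\sqrt{15226} \approx 123.39$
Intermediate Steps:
$y = 0$ ($y = \left(-6 + 6\right)^{2} = 0^{2} = 0$)
$G{\left(E,I \right)} = E + I$
$\sqrt{\left(G{\left(y,-46 \right)} - -15356\right) + A{\left(117 \right)}} = \sqrt{\left(\left(0 - 46\right) - -15356\right) + \left(33 - 117\right)} = \sqrt{\left(-46 + 15356\right) + \left(33 - 117\right)} = \sqrt{15310 - 84} = \sqrt{15226}$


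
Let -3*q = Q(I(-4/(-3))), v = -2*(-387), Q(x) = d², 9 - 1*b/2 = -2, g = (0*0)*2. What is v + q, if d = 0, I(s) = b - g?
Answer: 774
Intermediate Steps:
g = 0 (g = 0*2 = 0)
b = 22 (b = 18 - 2*(-2) = 18 + 4 = 22)
I(s) = 22 (I(s) = 22 - 1*0 = 22 + 0 = 22)
Q(x) = 0 (Q(x) = 0² = 0)
v = 774
q = 0 (q = -⅓*0 = 0)
v + q = 774 + 0 = 774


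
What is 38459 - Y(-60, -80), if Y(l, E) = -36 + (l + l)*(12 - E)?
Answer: 49535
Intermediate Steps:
Y(l, E) = -36 + 2*l*(12 - E) (Y(l, E) = -36 + (2*l)*(12 - E) = -36 + 2*l*(12 - E))
38459 - Y(-60, -80) = 38459 - (-36 + 24*(-60) - 2*(-80)*(-60)) = 38459 - (-36 - 1440 - 9600) = 38459 - 1*(-11076) = 38459 + 11076 = 49535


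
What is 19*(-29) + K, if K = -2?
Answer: -553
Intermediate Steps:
19*(-29) + K = 19*(-29) - 2 = -551 - 2 = -553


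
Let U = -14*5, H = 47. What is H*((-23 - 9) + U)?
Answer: -4794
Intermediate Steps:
U = -70
H*((-23 - 9) + U) = 47*((-23 - 9) - 70) = 47*(-32 - 70) = 47*(-102) = -4794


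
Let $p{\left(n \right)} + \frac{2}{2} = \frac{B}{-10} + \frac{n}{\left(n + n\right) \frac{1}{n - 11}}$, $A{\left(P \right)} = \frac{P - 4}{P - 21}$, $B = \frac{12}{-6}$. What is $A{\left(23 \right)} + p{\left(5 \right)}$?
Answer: $\frac{57}{10} \approx 5.7$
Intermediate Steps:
$B = -2$ ($B = 12 \left(- \frac{1}{6}\right) = -2$)
$A{\left(P \right)} = \frac{-4 + P}{-21 + P}$
$p{\left(n \right)} = - \frac{63}{10} + \frac{n}{2}$ ($p{\left(n \right)} = -1 + \left(- \frac{2}{-10} + \frac{n}{\left(n + n\right) \frac{1}{n - 11}}\right) = -1 + \left(\left(-2\right) \left(- \frac{1}{10}\right) + \frac{n}{2 n \frac{1}{-11 + n}}\right) = -1 + \left(\frac{1}{5} + \frac{n}{2 n \frac{1}{-11 + n}}\right) = -1 + \left(\frac{1}{5} + n \frac{-11 + n}{2 n}\right) = -1 + \left(\frac{1}{5} + \left(- \frac{11}{2} + \frac{n}{2}\right)\right) = -1 + \left(- \frac{53}{10} + \frac{n}{2}\right) = - \frac{63}{10} + \frac{n}{2}$)
$A{\left(23 \right)} + p{\left(5 \right)} = \frac{-4 + 23}{-21 + 23} + \left(- \frac{63}{10} + \frac{1}{2} \cdot 5\right) = \frac{1}{2} \cdot 19 + \left(- \frac{63}{10} + \frac{5}{2}\right) = \frac{1}{2} \cdot 19 - \frac{19}{5} = \frac{19}{2} - \frac{19}{5} = \frac{57}{10}$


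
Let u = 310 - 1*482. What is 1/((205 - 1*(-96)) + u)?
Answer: 1/129 ≈ 0.0077519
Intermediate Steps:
u = -172 (u = 310 - 482 = -172)
1/((205 - 1*(-96)) + u) = 1/((205 - 1*(-96)) - 172) = 1/((205 + 96) - 172) = 1/(301 - 172) = 1/129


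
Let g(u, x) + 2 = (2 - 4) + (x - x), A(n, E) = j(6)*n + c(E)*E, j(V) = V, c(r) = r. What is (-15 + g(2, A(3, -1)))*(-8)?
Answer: 152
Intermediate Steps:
A(n, E) = E² + 6*n (A(n, E) = 6*n + E*E = 6*n + E² = E² + 6*n)
g(u, x) = -4 (g(u, x) = -2 + ((2 - 4) + (x - x)) = -2 + (-2 + 0) = -2 - 2 = -4)
(-15 + g(2, A(3, -1)))*(-8) = (-15 - 4)*(-8) = -19*(-8) = 152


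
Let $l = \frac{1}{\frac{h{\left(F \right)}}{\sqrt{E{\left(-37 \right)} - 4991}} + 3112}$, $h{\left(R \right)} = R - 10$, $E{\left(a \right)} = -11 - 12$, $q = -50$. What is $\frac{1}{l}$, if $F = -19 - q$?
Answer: $3112 - \frac{21 i \sqrt{5014}}{5014} \approx 3112.0 - 0.29657 i$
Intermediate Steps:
$E{\left(a \right)} = -23$
$F = 31$ ($F = -19 - -50 = -19 + 50 = 31$)
$h{\left(R \right)} = -10 + R$ ($h{\left(R \right)} = R - 10 = -10 + R$)
$l = \frac{1}{3112 - \frac{21 i \sqrt{5014}}{5014}}$ ($l = \frac{1}{\frac{-10 + 31}{\sqrt{-23 - 4991}} + 3112} = \frac{1}{\frac{21}{\sqrt{-5014}} + 3112} = \frac{1}{\frac{21}{i \sqrt{5014}} + 3112} = \frac{1}{21 \left(- \frac{i \sqrt{5014}}{5014}\right) + 3112} = \frac{1}{- \frac{21 i \sqrt{5014}}{5014} + 3112} = \frac{1}{3112 - \frac{21 i \sqrt{5014}}{5014}} \approx 0.00032134 + 3.1 \cdot 10^{-8} i$)
$\frac{1}{l} = \frac{1}{\sqrt{5014} \frac{1}{- 21 i + 3112 \sqrt{5014}}} = \frac{\sqrt{5014} \left(- 21 i + 3112 \sqrt{5014}\right)}{5014}$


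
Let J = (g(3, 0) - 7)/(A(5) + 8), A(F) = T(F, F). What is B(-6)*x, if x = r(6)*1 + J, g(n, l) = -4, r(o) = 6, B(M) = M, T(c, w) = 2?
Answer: -147/5 ≈ -29.400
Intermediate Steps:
A(F) = 2
J = -11/10 (J = (-4 - 7)/(2 + 8) = -11/10 ≈ -1.1000)
x = 49/10 (x = 6*1 - 11/10 = 6 - 11/10 = 49/10 ≈ 4.9000)
B(-6)*x = -6*49/10 = -147/5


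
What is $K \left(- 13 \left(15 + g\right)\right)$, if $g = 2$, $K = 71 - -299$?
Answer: $-81770$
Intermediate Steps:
$K = 370$ ($K = 71 + 299 = 370$)
$K \left(- 13 \left(15 + g\right)\right) = 370 \left(- 13 \left(15 + 2\right)\right) = 370 \left(\left(-13\right) 17\right) = 370 \left(-221\right) = -81770$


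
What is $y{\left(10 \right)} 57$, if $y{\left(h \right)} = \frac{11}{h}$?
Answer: $\frac{627}{10} \approx 62.7$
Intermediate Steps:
$y{\left(10 \right)} 57 = \frac{11}{10} \cdot 57 = \frac{627}{10}$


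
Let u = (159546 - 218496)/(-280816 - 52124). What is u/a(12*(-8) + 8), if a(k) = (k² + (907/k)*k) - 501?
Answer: 393/18089740 ≈ 2.1725e-5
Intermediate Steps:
u = 1965/11098 (u = -58950/(-332940) = -58950*(-1/332940) = 1965/11098 ≈ 0.17706)
a(k) = 406 + k² (a(k) = (k² + 907) - 501 = (907 + k²) - 501 = 406 + k²)
u/a(12*(-8) + 8) = 1965/(11098*(406 + (12*(-8) + 8)²)) = 1965/(11098*(406 + (-96 + 8)²)) = 1965/(11098*(406 + (-88)²)) = 1965/(11098*(406 + 7744)) = (1965/11098)/8150 = (1965/11098)*(1/8150) = 393/18089740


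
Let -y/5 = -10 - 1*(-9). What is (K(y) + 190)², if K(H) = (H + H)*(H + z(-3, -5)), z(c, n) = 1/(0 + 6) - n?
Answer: 765625/9 ≈ 85070.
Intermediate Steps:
y = 5 (y = -5*(-10 - 1*(-9)) = -5*(-10 + 9) = -5*(-1) = 5)
z(c, n) = ⅙ - n (z(c, n) = 1/6 - n = ⅙ - n)
K(H) = 2*H*(31/6 + H) (K(H) = (H + H)*(H + (⅙ - 1*(-5))) = (2*H)*(H + (⅙ + 5)) = (2*H)*(H + 31/6) = (2*H)*(31/6 + H) = 2*H*(31/6 + H))
(K(y) + 190)² = ((⅓)*5*(31 + 6*5) + 190)² = ((⅓)*5*(31 + 30) + 190)² = ((⅓)*5*61 + 190)² = (305/3 + 190)² = (875/3)² = 765625/9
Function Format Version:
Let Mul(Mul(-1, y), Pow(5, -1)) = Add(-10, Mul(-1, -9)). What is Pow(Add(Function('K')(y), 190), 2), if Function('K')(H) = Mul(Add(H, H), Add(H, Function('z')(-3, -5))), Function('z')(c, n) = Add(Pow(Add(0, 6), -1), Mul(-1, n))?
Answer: Rational(765625, 9) ≈ 85070.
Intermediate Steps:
y = 5 (y = Mul(-5, Add(-10, Mul(-1, -9))) = Mul(-5, Add(-10, 9)) = Mul(-5, -1) = 5)
Function('z')(c, n) = Add(Rational(1, 6), Mul(-1, n)) (Function('z')(c, n) = Add(Pow(6, -1), Mul(-1, n)) = Add(Rational(1, 6), Mul(-1, n)))
Function('K')(H) = Mul(2, H, Add(Rational(31, 6), H)) (Function('K')(H) = Mul(Add(H, H), Add(H, Add(Rational(1, 6), Mul(-1, -5)))) = Mul(Mul(2, H), Add(H, Add(Rational(1, 6), 5))) = Mul(Mul(2, H), Add(H, Rational(31, 6))) = Mul(Mul(2, H), Add(Rational(31, 6), H)) = Mul(2, H, Add(Rational(31, 6), H)))
Pow(Add(Function('K')(y), 190), 2) = Pow(Add(Mul(Rational(1, 3), 5, Add(31, Mul(6, 5))), 190), 2) = Pow(Add(Mul(Rational(1, 3), 5, Add(31, 30)), 190), 2) = Pow(Add(Mul(Rational(1, 3), 5, 61), 190), 2) = Pow(Add(Rational(305, 3), 190), 2) = Pow(Rational(875, 3), 2) = Rational(765625, 9)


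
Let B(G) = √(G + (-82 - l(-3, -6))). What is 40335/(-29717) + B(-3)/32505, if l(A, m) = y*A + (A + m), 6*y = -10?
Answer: -40335/29717 + 3*I/10835 ≈ -1.3573 + 0.00027688*I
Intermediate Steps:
y = -5/3 (y = (⅙)*(-10) = -5/3 ≈ -1.6667)
l(A, m) = m - 2*A/3 (l(A, m) = -5*A/3 + (A + m) = m - 2*A/3)
B(G) = √(-78 + G) (B(G) = √(G + (-82 - (-6 - ⅔*(-3)))) = √(G + (-82 - (-6 + 2))) = √(G + (-82 - 1*(-4))) = √(G + (-82 + 4)) = √(G - 78) = √(-78 + G))
40335/(-29717) + B(-3)/32505 = 40335/(-29717) + √(-78 - 3)/32505 = 40335*(-1/29717) + √(-81)*(1/32505) = -40335/29717 + (9*I)*(1/32505) = -40335/29717 + 3*I/10835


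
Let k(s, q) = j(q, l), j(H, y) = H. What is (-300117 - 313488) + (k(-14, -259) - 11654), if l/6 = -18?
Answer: -625518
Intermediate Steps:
l = -108 (l = 6*(-18) = -108)
k(s, q) = q
(-300117 - 313488) + (k(-14, -259) - 11654) = (-300117 - 313488) + (-259 - 11654) = -613605 - 11913 = -625518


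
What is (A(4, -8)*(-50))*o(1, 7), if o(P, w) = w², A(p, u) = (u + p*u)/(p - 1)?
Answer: 98000/3 ≈ 32667.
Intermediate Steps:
A(p, u) = (u + p*u)/(-1 + p)
(A(4, -8)*(-50))*o(1, 7) = (-8*(1 + 4)/(-1 + 4)*(-50))*7² = (-8*5/3*(-50))*49 = (-8*⅓*5*(-50))*49 = -40/3*(-50)*49 = (2000/3)*49 = 98000/3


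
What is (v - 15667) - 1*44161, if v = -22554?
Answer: -82382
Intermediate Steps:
(v - 15667) - 1*44161 = (-22554 - 15667) - 1*44161 = -38221 - 44161 = -82382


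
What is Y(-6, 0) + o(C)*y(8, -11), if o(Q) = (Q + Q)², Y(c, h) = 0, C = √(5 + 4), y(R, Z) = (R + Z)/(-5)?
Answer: 108/5 ≈ 21.600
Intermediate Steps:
y(R, Z) = -R/5 - Z/5 (y(R, Z) = (R + Z)*(-⅕) = -R/5 - Z/5)
C = 3 (C = √9 = 3)
o(Q) = 4*Q² (o(Q) = (2*Q)² = 4*Q²)
Y(-6, 0) + o(C)*y(8, -11) = 0 + (4*3²)*(-⅕*8 - ⅕*(-11)) = 0 + (4*9)*(-8/5 + 11/5) = 0 + 36*(⅗) = 0 + 108/5 = 108/5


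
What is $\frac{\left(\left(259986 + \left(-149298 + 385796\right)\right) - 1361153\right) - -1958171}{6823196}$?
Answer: $\frac{546751}{3411598} \approx 0.16026$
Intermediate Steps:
$\frac{\left(\left(259986 + \left(-149298 + 385796\right)\right) - 1361153\right) - -1958171}{6823196} = \left(\left(\left(259986 + 236498\right) - 1361153\right) + 1958171\right) \frac{1}{6823196} = \left(\left(496484 - 1361153\right) + 1958171\right) \frac{1}{6823196} = \left(-864669 + 1958171\right) \frac{1}{6823196} = 1093502 \cdot \frac{1}{6823196} = \frac{546751}{3411598}$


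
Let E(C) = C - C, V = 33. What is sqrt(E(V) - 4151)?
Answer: I*sqrt(4151) ≈ 64.428*I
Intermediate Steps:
E(C) = 0
sqrt(E(V) - 4151) = sqrt(0 - 4151) = sqrt(-4151) = I*sqrt(4151)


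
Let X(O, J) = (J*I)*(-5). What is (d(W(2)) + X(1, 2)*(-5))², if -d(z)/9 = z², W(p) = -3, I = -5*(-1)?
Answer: 28561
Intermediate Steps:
I = 5
X(O, J) = -25*J (X(O, J) = (J*5)*(-5) = (5*J)*(-5) = -25*J)
d(z) = -9*z²
(d(W(2)) + X(1, 2)*(-5))² = (-9*(-3)² - 25*2*(-5))² = (-9*9 - 50*(-5))² = (-81 + 250)² = 169² = 28561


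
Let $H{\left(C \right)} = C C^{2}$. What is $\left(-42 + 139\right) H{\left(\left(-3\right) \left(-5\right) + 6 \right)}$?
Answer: $898317$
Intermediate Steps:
$H{\left(C \right)} = C^{3}$
$\left(-42 + 139\right) H{\left(\left(-3\right) \left(-5\right) + 6 \right)} = \left(-42 + 139\right) \left(\left(-3\right) \left(-5\right) + 6\right)^{3} = 97 \left(15 + 6\right)^{3} = 97 \cdot 21^{3} = 97 \cdot 9261 = 898317$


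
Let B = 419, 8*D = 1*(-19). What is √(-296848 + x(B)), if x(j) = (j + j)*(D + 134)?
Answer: I*√746185/2 ≈ 431.91*I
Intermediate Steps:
D = -19/8 (D = (1*(-19))/8 = (⅛)*(-19) = -19/8 ≈ -2.3750)
x(j) = 1053*j/4 (x(j) = (j + j)*(-19/8 + 134) = (2*j)*(1053/8) = 1053*j/4)
√(-296848 + x(B)) = √(-296848 + (1053/4)*419) = √(-296848 + 441207/4) = √(-746185/4) = I*√746185/2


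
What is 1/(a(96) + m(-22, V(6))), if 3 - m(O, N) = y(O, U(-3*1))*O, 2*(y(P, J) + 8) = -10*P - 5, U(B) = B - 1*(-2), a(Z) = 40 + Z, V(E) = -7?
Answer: 1/2328 ≈ 0.00042955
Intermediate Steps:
U(B) = 2 + B (U(B) = B + 2 = 2 + B)
y(P, J) = -21/2 - 5*P (y(P, J) = -8 + (-10*P - 5)/2 = -8 + (-5 - 10*P)/2 = -8 + (-5/2 - 5*P) = -21/2 - 5*P)
m(O, N) = 3 - O*(-21/2 - 5*O) (m(O, N) = 3 - (-21/2 - 5*O)*O = 3 - O*(-21/2 - 5*O))
1/(a(96) + m(-22, V(6))) = 1/((40 + 96) + (3 + (½)*(-22)*(21 + 10*(-22)))) = 1/(136 + (3 + (½)*(-22)*(21 - 220))) = 1/(136 + (3 + (½)*(-22)*(-199))) = 1/(136 + (3 + 2189)) = 1/(136 + 2192) = 1/2328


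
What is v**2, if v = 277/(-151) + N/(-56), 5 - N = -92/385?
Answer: 39396799695969/10598670913600 ≈ 3.7171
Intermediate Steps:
N = 2017/385 (N = 5 - (-92)/385 = 5 - 1*(-92/385) = 5 + 92/385 = 2017/385 ≈ 5.2390)
v = -6276687/3255560 (v = 277/(-151) + (2017/385)/(-56) = 277*(-1/151) + (2017/385)*(-1/56) = -277/151 - 2017/21560 = -6276687/3255560 ≈ -1.9280)
v**2 = (-6276687/3255560)**2 = 39396799695969/10598670913600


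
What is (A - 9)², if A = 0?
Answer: 81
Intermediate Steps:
(A - 9)² = (0 - 9)² = (-9)² = 81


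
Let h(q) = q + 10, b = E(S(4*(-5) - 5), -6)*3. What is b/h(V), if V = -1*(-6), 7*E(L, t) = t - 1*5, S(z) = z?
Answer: -33/112 ≈ -0.29464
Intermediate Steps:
E(L, t) = -5/7 + t/7 (E(L, t) = (t - 1*5)/7 = (t - 5)/7 = (-5 + t)/7 = -5/7 + t/7)
V = 6
b = -33/7 (b = (-5/7 + (⅐)*(-6))*3 = (-5/7 - 6/7)*3 = -11/7*3 = -33/7 ≈ -4.7143)
h(q) = 10 + q
b/h(V) = -33/(7*(10 + 6)) = -33/7/16 = -33/7*1/16 = -33/112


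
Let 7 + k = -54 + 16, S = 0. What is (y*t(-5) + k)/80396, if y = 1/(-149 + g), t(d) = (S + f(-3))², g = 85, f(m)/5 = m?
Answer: -3105/5145344 ≈ -0.00060346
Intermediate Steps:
f(m) = 5*m
t(d) = 225 (t(d) = (0 + 5*(-3))² = (0 - 15)² = (-15)² = 225)
k = -45 (k = -7 + (-54 + 16) = -7 - 38 = -45)
y = -1/64 (y = 1/(-149 + 85) = 1/(-64) = -1/64 ≈ -0.015625)
(y*t(-5) + k)/80396 = (-1/64*225 - 45)/80396 = (-225/64 - 45)*(1/80396) = -3105/64*1/80396 = -3105/5145344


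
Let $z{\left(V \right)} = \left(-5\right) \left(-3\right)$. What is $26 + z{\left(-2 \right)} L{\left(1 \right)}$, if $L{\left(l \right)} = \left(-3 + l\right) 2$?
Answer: $-34$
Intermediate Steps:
$z{\left(V \right)} = 15$
$L{\left(l \right)} = -6 + 2 l$
$26 + z{\left(-2 \right)} L{\left(1 \right)} = 26 + 15 \left(-6 + 2 \cdot 1\right) = 26 + 15 \left(-6 + 2\right) = 26 + 15 \left(-4\right) = 26 - 60 = -34$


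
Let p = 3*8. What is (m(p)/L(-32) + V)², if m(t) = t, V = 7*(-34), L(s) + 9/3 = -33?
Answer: 512656/9 ≈ 56962.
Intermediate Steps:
L(s) = -36 (L(s) = -3 - 33 = -36)
V = -238
p = 24
(m(p)/L(-32) + V)² = (24/(-36) - 238)² = (24*(-1/36) - 238)² = (-⅔ - 238)² = (-716/3)² = 512656/9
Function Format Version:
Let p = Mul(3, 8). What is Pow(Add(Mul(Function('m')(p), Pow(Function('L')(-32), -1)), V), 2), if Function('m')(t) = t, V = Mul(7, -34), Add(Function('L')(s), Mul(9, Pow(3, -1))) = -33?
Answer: Rational(512656, 9) ≈ 56962.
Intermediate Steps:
Function('L')(s) = -36 (Function('L')(s) = Add(-3, -33) = -36)
V = -238
p = 24
Pow(Add(Mul(Function('m')(p), Pow(Function('L')(-32), -1)), V), 2) = Pow(Add(Mul(24, Pow(-36, -1)), -238), 2) = Pow(Add(Mul(24, Rational(-1, 36)), -238), 2) = Pow(Add(Rational(-2, 3), -238), 2) = Pow(Rational(-716, 3), 2) = Rational(512656, 9)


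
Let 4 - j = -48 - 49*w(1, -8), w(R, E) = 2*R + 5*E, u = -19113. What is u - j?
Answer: -17303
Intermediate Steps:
j = -1810 (j = 4 - (-48 - 49*(2*1 + 5*(-8))) = 4 - (-48 - 49*(2 - 40)) = 4 - (-48 - 49*(-38)) = 4 - (-48 + 1862) = 4 - 1*1814 = 4 - 1814 = -1810)
u - j = -19113 - 1*(-1810) = -19113 + 1810 = -17303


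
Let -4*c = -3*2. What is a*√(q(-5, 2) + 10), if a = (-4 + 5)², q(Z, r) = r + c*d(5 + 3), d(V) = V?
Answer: 2*√6 ≈ 4.8990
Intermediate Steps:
c = 3/2 (c = -(-3)*2/4 = -¼*(-6) = 3/2 ≈ 1.5000)
q(Z, r) = 12 + r (q(Z, r) = r + 3*(5 + 3)/2 = r + (3/2)*8 = r + 12 = 12 + r)
a = 1 (a = 1² = 1)
a*√(q(-5, 2) + 10) = 1*√((12 + 2) + 10) = 1*√(14 + 10) = 1*√24 = 1*(2*√6) = 2*√6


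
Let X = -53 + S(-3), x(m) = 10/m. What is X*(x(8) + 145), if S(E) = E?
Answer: -8190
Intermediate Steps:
X = -56 (X = -53 - 3 = -56)
X*(x(8) + 145) = -56*(10/8 + 145) = -56*(10*(⅛) + 145) = -56*(5/4 + 145) = -56*585/4 = -8190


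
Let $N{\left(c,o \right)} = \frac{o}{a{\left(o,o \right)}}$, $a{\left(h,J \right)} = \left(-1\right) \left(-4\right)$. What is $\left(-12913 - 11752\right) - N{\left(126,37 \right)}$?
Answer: $- \frac{98697}{4} \approx -24674.0$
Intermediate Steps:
$a{\left(h,J \right)} = 4$
$N{\left(c,o \right)} = \frac{o}{4}$
$\left(-12913 - 11752\right) - N{\left(126,37 \right)} = \left(-12913 - 11752\right) - \frac{1}{4} \cdot 37 = -24665 - \frac{37}{4} = - \frac{98697}{4}$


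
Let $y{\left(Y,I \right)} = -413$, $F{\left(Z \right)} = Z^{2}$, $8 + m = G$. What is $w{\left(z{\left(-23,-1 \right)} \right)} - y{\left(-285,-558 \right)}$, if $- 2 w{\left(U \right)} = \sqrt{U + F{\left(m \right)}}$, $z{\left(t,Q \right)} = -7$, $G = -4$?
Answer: $413 - \frac{\sqrt{137}}{2} \approx 407.15$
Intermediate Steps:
$m = -12$ ($m = -8 - 4 = -12$)
$w{\left(U \right)} = - \frac{\sqrt{144 + U}}{2}$ ($w{\left(U \right)} = - \frac{\sqrt{U + \left(-12\right)^{2}}}{2} = - \frac{\sqrt{U + 144}}{2} = - \frac{\sqrt{144 + U}}{2}$)
$w{\left(z{\left(-23,-1 \right)} \right)} - y{\left(-285,-558 \right)} = - \frac{\sqrt{144 - 7}}{2} - -413 = - \frac{\sqrt{137}}{2} + 413 = 413 - \frac{\sqrt{137}}{2}$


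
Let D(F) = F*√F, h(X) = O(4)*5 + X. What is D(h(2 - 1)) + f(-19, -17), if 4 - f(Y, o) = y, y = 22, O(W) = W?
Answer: -18 + 21*√21 ≈ 78.234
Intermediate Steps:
f(Y, o) = -18 (f(Y, o) = 4 - 1*22 = 4 - 22 = -18)
h(X) = 20 + X (h(X) = 4*5 + X = 20 + X)
D(F) = F^(3/2)
D(h(2 - 1)) + f(-19, -17) = (20 + (2 - 1))^(3/2) - 18 = (20 + 1)^(3/2) - 18 = 21^(3/2) - 18 = 21*√21 - 18 = -18 + 21*√21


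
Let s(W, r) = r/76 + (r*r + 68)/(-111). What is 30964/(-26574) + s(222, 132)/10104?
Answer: -111426125849/94379049144 ≈ -1.1806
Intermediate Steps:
s(W, r) = -68/111 - r**2/111 + r/76 (s(W, r) = r*(1/76) + (r**2 + 68)*(-1/111) = r/76 + (68 + r**2)*(-1/111) = r/76 + (-68/111 - r**2/111) = -68/111 - r**2/111 + r/76)
30964/(-26574) + s(222, 132)/10104 = 30964/(-26574) + (-68/111 - 1/111*132**2 + (1/76)*132)/10104 = 30964*(-1/26574) + (-68/111 - 1/111*17424 + 33/19)*(1/10104) = -15482/13287 + (-68/111 - 5808/37 + 33/19)*(1/10104) = -15482/13287 - 328685/2109*1/10104 = -15482/13287 - 328685/21309336 = -111426125849/94379049144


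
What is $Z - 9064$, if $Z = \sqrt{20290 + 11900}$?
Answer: $-9064 + \sqrt{32190} \approx -8884.6$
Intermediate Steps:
$Z = \sqrt{32190} \approx 179.42$
$Z - 9064 = \sqrt{32190} - 9064 = -9064 + \sqrt{32190}$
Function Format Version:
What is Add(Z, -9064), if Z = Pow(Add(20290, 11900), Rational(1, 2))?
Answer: Add(-9064, Pow(32190, Rational(1, 2))) ≈ -8884.6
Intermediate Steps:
Z = Pow(32190, Rational(1, 2)) ≈ 179.42
Add(Z, -9064) = Add(Pow(32190, Rational(1, 2)), -9064) = Add(-9064, Pow(32190, Rational(1, 2)))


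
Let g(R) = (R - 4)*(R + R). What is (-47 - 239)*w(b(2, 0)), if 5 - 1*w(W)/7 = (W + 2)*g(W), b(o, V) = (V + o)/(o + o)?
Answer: -55055/2 ≈ -27528.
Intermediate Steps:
g(R) = 2*R*(-4 + R) (g(R) = (-4 + R)*(2*R) = 2*R*(-4 + R))
b(o, V) = (V + o)/(2*o) (b(o, V) = (V + o)/((2*o)) = (V + o)*(1/(2*o)) = (V + o)/(2*o))
w(W) = 35 - 14*W*(-4 + W)*(2 + W) (w(W) = 35 - 7*(W + 2)*2*W*(-4 + W) = 35 - 7*(2 + W)*2*W*(-4 + W) = 35 - 14*W*(-4 + W)*(2 + W))
(-47 - 239)*w(b(2, 0)) = (-47 - 239)*(35 - 14*(0 + 2)³/64 + 28*((½)*(0 + 2)/2)² + 112*((½)*(0 + 2)/2)) = -286*(35 - 14*((½)*(½)*2)³ + 28*((½)*(½)*2)² + 112*((½)*(½)*2)) = -286*(35 - 14*(½)³ + 28*(½)² + 112*(½)) = -286*(35 - 14*⅛ + 28*(¼) + 56) = -286*(35 - 7/4 + 7 + 56) = -286*385/4 = -55055/2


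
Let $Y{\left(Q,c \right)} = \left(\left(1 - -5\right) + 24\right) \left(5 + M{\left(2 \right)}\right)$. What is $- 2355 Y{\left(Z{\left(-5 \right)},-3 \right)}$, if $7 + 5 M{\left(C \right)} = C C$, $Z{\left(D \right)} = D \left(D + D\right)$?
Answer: $-310860$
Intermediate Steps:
$Z{\left(D \right)} = 2 D^{2}$ ($Z{\left(D \right)} = D 2 D = 2 D^{2}$)
$M{\left(C \right)} = - \frac{7}{5} + \frac{C^{2}}{5}$ ($M{\left(C \right)} = - \frac{7}{5} + \frac{C C}{5} = - \frac{7}{5} + \frac{C^{2}}{5}$)
$Y{\left(Q,c \right)} = 132$ ($Y{\left(Q,c \right)} = \left(\left(1 - -5\right) + 24\right) \left(5 - \left(\frac{7}{5} - \frac{2^{2}}{5}\right)\right) = \left(\left(1 + 5\right) + 24\right) \left(5 + \left(- \frac{7}{5} + \frac{1}{5} \cdot 4\right)\right) = \left(6 + 24\right) \left(5 + \left(- \frac{7}{5} + \frac{4}{5}\right)\right) = 30 \left(5 - \frac{3}{5}\right) = 30 \cdot \frac{22}{5} = 132$)
$- 2355 Y{\left(Z{\left(-5 \right)},-3 \right)} = \left(-2355\right) 132 = -310860$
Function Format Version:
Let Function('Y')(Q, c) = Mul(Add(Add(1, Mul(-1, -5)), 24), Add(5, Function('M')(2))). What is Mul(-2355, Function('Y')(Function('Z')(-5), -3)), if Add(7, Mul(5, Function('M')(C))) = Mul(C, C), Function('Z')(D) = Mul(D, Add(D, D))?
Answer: -310860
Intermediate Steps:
Function('Z')(D) = Mul(2, Pow(D, 2)) (Function('Z')(D) = Mul(D, Mul(2, D)) = Mul(2, Pow(D, 2)))
Function('M')(C) = Add(Rational(-7, 5), Mul(Rational(1, 5), Pow(C, 2))) (Function('M')(C) = Add(Rational(-7, 5), Mul(Rational(1, 5), Mul(C, C))) = Add(Rational(-7, 5), Mul(Rational(1, 5), Pow(C, 2))))
Function('Y')(Q, c) = 132 (Function('Y')(Q, c) = Mul(Add(Add(1, Mul(-1, -5)), 24), Add(5, Add(Rational(-7, 5), Mul(Rational(1, 5), Pow(2, 2))))) = Mul(Add(Add(1, 5), 24), Add(5, Add(Rational(-7, 5), Mul(Rational(1, 5), 4)))) = Mul(Add(6, 24), Add(5, Add(Rational(-7, 5), Rational(4, 5)))) = Mul(30, Add(5, Rational(-3, 5))) = Mul(30, Rational(22, 5)) = 132)
Mul(-2355, Function('Y')(Function('Z')(-5), -3)) = Mul(-2355, 132) = -310860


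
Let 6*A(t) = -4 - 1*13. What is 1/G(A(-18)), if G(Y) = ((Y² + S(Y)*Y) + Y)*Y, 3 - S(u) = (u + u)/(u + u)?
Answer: 216/289 ≈ 0.74741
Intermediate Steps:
S(u) = 2 (S(u) = 3 - (u + u)/(u + u) = 3 - 2*u/(2*u) = 3 - 2*u*1/(2*u) = 3 - 1*1 = 3 - 1 = 2)
A(t) = -17/6 (A(t) = (-4 - 1*13)/6 = (-4 - 13)/6 = (⅙)*(-17) = -17/6)
G(Y) = Y*(Y² + 3*Y) (G(Y) = ((Y² + 2*Y) + Y)*Y = (Y² + 3*Y)*Y = Y*(Y² + 3*Y))
1/G(A(-18)) = 1/((-17/6)²*(3 - 17/6)) = 1/((289/36)*(⅙)) = 1/(289/216) = 216/289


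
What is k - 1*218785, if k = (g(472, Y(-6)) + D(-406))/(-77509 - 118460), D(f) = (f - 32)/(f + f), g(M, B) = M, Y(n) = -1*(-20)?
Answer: -17407281723841/79563414 ≈ -2.1879e+5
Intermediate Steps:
Y(n) = 20
D(f) = (-32 + f)/(2*f) (D(f) = (-32 + f)/((2*f)) = (-32 + f)*(1/(2*f)) = (-32 + f)/(2*f))
k = -191851/79563414 (k = (472 + (½)*(-32 - 406)/(-406))/(-77509 - 118460) = (472 + (½)*(-1/406)*(-438))/(-195969) = (472 + 219/406)*(-1/195969) = (191851/406)*(-1/195969) = -191851/79563414 ≈ -0.0024113)
k - 1*218785 = -191851/79563414 - 1*218785 = -191851/79563414 - 218785 = -17407281723841/79563414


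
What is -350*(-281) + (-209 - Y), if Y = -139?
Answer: 98280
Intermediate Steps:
-350*(-281) + (-209 - Y) = -350*(-281) + (-209 - 1*(-139)) = 98350 + (-209 + 139) = 98350 - 70 = 98280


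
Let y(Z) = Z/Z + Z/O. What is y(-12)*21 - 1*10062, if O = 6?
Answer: -10083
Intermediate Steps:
y(Z) = 1 + Z/6 (y(Z) = Z/Z + Z/6 = 1 + Z*(⅙) = 1 + Z/6)
y(-12)*21 - 1*10062 = (1 + (⅙)*(-12))*21 - 1*10062 = (1 - 2)*21 - 10062 = -1*21 - 10062 = -21 - 10062 = -10083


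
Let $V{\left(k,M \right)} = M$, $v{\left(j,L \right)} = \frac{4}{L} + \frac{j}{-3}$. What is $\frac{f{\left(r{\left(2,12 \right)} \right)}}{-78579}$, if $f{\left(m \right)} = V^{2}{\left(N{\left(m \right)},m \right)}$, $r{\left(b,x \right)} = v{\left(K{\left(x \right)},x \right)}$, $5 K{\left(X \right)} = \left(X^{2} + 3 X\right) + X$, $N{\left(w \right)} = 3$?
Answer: $- \frac{34969}{17680275} \approx -0.0019779$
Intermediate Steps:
$K{\left(X \right)} = \frac{X^{2}}{5} + \frac{4 X}{5}$ ($K{\left(X \right)} = \frac{\left(X^{2} + 3 X\right) + X}{5} = \frac{X^{2} + 4 X}{5} = \frac{X^{2}}{5} + \frac{4 X}{5}$)
$v{\left(j,L \right)} = \frac{4}{L} - \frac{j}{3}$ ($v{\left(j,L \right)} = \frac{4}{L} + j \left(- \frac{1}{3}\right) = \frac{4}{L} - \frac{j}{3}$)
$r{\left(b,x \right)} = \frac{4}{x} - \frac{x \left(4 + x\right)}{15}$ ($r{\left(b,x \right)} = \frac{4}{x} - \frac{\frac{1}{5} x \left(4 + x\right)}{3} = \frac{4}{x} - \frac{x \left(4 + x\right)}{15}$)
$f{\left(m \right)} = m^{2}$
$\frac{f{\left(r{\left(2,12 \right)} \right)}}{-78579} = \frac{\left(\frac{60 - 12^{2} \left(4 + 12\right)}{15 \cdot 12}\right)^{2}}{-78579} = \left(\frac{1}{15} \cdot \frac{1}{12} \left(60 - 144 \cdot 16\right)\right)^{2} \left(- \frac{1}{78579}\right) = \left(\frac{1}{15} \cdot \frac{1}{12} \left(60 - 2304\right)\right)^{2} \left(- \frac{1}{78579}\right) = \left(\frac{1}{15} \cdot \frac{1}{12} \left(-2244\right)\right)^{2} \left(- \frac{1}{78579}\right) = \left(- \frac{187}{15}\right)^{2} \left(- \frac{1}{78579}\right) = \frac{34969}{225} \left(- \frac{1}{78579}\right) = - \frac{34969}{17680275}$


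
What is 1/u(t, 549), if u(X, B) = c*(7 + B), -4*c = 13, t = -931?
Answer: -1/1807 ≈ -0.00055340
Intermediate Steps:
c = -13/4 (c = -1/4*13 = -13/4 ≈ -3.2500)
u(X, B) = -91/4 - 13*B/4 (u(X, B) = -13*(7 + B)/4 = -91/4 - 13*B/4)
1/u(t, 549) = 1/(-91/4 - 13/4*549) = 1/(-91/4 - 7137/4) = 1/(-1807) = -1/1807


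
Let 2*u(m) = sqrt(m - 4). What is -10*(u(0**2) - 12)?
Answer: 120 - 10*I ≈ 120.0 - 10.0*I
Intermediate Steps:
u(m) = sqrt(-4 + m)/2 (u(m) = sqrt(m - 4)/2 = sqrt(-4 + m)/2)
-10*(u(0**2) - 12) = -10*(sqrt(-4 + 0**2)/2 - 12) = -10*(sqrt(-4 + 0)/2 - 12) = -10*(sqrt(-4)/2 - 12) = -10*((2*I)/2 - 12) = -10*(I - 12) = -10*(-12 + I) = 120 - 10*I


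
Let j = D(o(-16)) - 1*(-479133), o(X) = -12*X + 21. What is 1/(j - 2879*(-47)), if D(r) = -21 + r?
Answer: 1/614638 ≈ 1.6270e-6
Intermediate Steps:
o(X) = 21 - 12*X
j = 479325 (j = (-21 + (21 - 12*(-16))) - 1*(-479133) = (-21 + (21 + 192)) + 479133 = (-21 + 213) + 479133 = 192 + 479133 = 479325)
1/(j - 2879*(-47)) = 1/(479325 - 2879*(-47)) = 1/(479325 + 135313) = 1/614638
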